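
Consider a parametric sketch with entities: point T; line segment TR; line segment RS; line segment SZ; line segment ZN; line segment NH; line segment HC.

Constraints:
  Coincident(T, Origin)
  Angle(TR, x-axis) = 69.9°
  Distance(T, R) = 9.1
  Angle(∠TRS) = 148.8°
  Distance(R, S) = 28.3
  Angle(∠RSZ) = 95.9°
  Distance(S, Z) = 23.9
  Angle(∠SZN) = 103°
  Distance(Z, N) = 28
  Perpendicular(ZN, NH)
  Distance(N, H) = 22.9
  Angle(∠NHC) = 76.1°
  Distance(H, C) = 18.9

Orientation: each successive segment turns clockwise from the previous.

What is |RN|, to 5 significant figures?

33.119

T is at the origin; TR runs at 69.9° with length 9.1, so R = (3.1273, 8.5458). ∠TRS = 148.8° gives RS at 38.700° from the x-axis; with |RS| = 28.3, S = (25.213, 26.240). ∠RSZ = 95.9° gives SZ at -45.400° from the x-axis; with |SZ| = 23.9, Z = (41.995, 9.2227). ∠SZN = 103.0° gives ZN at -122.40° from the x-axis; with |ZN| = 28.0, N = (26.992, -14.418). Then |RN| = |N − R| = 33.119.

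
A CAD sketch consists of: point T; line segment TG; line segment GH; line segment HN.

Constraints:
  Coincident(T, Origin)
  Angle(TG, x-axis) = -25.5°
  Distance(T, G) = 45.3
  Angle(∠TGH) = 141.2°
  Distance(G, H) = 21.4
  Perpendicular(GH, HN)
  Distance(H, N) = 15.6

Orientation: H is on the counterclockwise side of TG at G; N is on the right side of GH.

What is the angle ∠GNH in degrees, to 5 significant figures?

53.909°

∠TGH = 141.2°, so GH runs at -25.5° + (180° − 141.2°) = 13.300° from the x-axis; with |GH| = 21.4, H = G + 21.4·(cos 13.300°, sin 13.300°) = (61.713, -14.579). The perpendicularity gives HN at right angles to GH; with |HN| = 15.6 on the right of GH, N = H + 15.6·(0.23005, -0.97318) = (65.302, -29.761). Then cos ∠GNH = NG·NH / (|NG||NH|), giving 53.909°.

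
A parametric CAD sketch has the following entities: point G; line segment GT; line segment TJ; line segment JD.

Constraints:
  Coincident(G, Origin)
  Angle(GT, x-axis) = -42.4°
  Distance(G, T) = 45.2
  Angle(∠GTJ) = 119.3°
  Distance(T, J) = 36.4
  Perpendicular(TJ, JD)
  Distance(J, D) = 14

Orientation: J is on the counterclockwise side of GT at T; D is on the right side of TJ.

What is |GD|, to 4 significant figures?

79.23

∠GTJ = 119.3°, so TJ runs at -42.4° + (180° − 119.3°) = 18.30° from the x-axis; with |TJ| = 36.4, J = T + 36.4·(cos 18.30°, sin 18.30°) = (67.94, -19.05). TJ ⟂ JD; with |JD| = 14.0 on the right of TJ, D = J + 14.0·(0.3140, -0.9494) = (72.33, -32.34). Then |GD| = |D − G| = 79.23.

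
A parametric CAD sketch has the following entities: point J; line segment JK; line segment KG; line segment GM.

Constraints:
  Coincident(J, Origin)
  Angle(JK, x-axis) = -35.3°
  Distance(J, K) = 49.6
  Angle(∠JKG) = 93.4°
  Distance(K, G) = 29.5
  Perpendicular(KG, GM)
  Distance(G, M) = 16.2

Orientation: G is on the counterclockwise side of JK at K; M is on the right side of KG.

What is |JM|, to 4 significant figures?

73.28

J is at the origin; JK runs at -35.3° with length 49.6, so K = 49.6·(cos -35.3°, sin -35.3°) = (40.48, -28.66). ∠JKG = 93.4°, so KG runs at -35.3° + (180° − 93.4°) = 51.30° from the x-axis; with |KG| = 29.5, G = K + 29.5·(cos 51.30°, sin 51.30°) = (58.93, -5.639). The perpendicularity gives GM at right angles to KG; with |GM| = 16.2 on the right of KG, M = G + 16.2·(0.7804, -0.6252) = (71.57, -15.77). Then |JM| = |M − J| = 73.28.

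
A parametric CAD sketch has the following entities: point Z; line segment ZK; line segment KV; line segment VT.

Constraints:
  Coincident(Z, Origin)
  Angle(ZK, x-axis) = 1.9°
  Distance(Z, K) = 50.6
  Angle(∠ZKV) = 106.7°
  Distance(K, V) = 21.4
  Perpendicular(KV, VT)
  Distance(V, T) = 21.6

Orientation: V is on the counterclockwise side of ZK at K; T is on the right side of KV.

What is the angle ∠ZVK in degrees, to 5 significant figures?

53.441°

Z is at the origin; ZK runs at 1.9° with length 50.6, so K = 50.6·(cos 1.9°, sin 1.9°) = (50.572, 1.6777). ∠ZKV = 106.7°, so KV runs at 1.9° + (180° − 106.7°) = 75.200° from the x-axis; with |KV| = 21.4, V = K + 21.4·(cos 75.200°, sin 75.200°) = (56.039, 22.368). Then cos ∠ZVK = VZ·VK / (|VZ||VK|), giving 53.441°.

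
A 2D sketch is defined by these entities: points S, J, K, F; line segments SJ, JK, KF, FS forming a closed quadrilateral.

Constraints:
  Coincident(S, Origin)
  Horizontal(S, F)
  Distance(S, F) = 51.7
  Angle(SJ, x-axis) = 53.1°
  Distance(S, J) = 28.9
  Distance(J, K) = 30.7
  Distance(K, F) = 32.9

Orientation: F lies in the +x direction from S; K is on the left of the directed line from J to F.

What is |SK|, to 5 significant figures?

56.798

S is at the origin; SF is horizontal with |SF| = 51.7 and F in +x, so F = (51.7, 0). SJ runs at 53.1° with |SJ| = 28.9, so J = (17.352, 23.111). K is determined by |JK| = 30.7 and |KF| = 32.9 together: it lies at the intersection of circle(J, 30.7) and circle(F, 32.9). With |JF| = 41.399, the foot of the radical line on JF is 19.010 from J and the perpendicular offset is √(30.7² − 19.010²) = 24.106. Taking the left-of-JF solution: K = (46.581, 32.499).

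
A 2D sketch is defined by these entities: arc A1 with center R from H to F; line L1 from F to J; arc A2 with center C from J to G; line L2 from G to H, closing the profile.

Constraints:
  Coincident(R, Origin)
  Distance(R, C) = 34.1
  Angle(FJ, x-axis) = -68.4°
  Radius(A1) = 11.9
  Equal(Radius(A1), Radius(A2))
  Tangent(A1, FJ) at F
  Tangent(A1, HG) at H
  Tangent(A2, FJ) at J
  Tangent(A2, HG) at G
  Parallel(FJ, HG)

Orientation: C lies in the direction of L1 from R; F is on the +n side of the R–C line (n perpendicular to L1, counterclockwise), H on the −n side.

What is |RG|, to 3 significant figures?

36.1

The slot axis is L1's direction at -68.4°, so u = (cos -68.4°, sin -68.4°) = (0.368, -0.930) and n = (−sin -68.4°, cos -68.4°) = (0.930, 0.368). R is at the origin and C lies 34.1 along u from R, so C = 34.1·u = (12.6, -31.7). Tangency of A1 to both parallel lines with radius 11.9 puts F and H at R ± 11.9·n: F = (11.1, 4.38), H = (-11.1, -4.38). Equal radii place J and G the same way about C: J = C + 11.9·n = (23.6, -27.3), G = C − 11.9·n = (1.49, -36.1). Then |RG| = |G − R| = 36.1.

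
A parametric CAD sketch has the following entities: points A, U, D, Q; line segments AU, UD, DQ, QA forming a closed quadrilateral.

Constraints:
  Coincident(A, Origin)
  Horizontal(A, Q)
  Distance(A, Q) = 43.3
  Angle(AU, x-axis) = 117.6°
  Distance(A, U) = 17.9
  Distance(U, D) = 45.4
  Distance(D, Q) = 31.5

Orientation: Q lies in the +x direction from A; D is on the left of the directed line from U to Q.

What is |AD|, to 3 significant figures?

46.1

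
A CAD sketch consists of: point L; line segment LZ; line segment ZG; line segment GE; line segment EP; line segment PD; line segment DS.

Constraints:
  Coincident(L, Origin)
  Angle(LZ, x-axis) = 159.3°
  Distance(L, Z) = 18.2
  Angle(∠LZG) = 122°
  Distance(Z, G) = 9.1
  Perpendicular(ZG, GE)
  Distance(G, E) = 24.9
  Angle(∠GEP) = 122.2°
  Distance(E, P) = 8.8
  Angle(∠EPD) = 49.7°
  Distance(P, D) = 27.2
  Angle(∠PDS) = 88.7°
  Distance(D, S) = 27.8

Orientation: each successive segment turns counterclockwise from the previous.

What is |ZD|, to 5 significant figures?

6.0972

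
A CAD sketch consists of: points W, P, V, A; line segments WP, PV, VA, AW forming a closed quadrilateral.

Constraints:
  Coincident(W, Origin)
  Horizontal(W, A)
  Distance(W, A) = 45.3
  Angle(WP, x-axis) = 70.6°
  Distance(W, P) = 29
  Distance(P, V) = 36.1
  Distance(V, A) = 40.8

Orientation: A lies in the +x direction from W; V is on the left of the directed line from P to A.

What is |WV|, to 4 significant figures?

59.35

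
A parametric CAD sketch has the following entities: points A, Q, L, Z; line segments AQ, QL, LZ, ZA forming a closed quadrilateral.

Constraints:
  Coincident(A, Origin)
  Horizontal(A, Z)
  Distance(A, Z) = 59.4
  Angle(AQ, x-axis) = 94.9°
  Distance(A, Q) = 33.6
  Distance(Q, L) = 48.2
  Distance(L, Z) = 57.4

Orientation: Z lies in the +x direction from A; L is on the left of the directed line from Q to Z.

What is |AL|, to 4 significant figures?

67.77

Checks: |QL| = 48.20 ✓; |LZ| = 57.40 ✓.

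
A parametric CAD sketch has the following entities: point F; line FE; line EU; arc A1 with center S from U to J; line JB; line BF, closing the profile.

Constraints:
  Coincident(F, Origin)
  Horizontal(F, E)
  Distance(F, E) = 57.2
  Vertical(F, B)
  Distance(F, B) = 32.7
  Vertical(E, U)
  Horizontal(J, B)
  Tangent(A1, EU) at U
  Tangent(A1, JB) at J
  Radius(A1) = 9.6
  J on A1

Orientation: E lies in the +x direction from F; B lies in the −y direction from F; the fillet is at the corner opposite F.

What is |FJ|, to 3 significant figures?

57.7

F is at the origin; F and E share the same y with |FE| = 57.2 and E on the +x side, so E = (57.2, 0.00). F and B share the same x with |FB| = 32.7 and B on the −y side, so B = (0.00, -32.7). The virtual corner opposite F is at (57.2, -32.7). Tangency of A1 to EU means the radius SU is perpendicular to EU and A1 meets JB tangentially, so SJ is at right angles to JB, with radius 9.6, so the center S sits 9.6 in from both sides at S = (47.6, -23.1). That places the tangent points at U = (57.2, -23.1) on EU and J = (47.6, -32.7) on JB. Then |FJ| = |J − F| = 57.7.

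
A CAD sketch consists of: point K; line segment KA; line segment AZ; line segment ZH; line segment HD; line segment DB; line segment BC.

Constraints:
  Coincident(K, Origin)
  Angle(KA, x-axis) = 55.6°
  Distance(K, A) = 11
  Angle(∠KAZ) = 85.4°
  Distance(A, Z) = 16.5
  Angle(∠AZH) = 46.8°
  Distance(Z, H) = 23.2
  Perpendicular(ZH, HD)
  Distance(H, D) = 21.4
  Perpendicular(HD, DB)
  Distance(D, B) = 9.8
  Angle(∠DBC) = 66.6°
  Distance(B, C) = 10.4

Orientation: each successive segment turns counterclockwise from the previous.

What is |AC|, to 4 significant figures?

6.238

K is at the origin; KA runs at 55.6° with length 11.0, so A = (6.215, 9.076). ∠KAZ = 85.4° gives AZ at 150.2° from the x-axis; with |AZ| = 16.5, Z = (-8.103, 17.28). ∠AZH = 46.8° gives ZH at -76.60° from the x-axis; with |ZH| = 23.2, H = (-2.727, -5.292). ZH is perpendicular to HD, so HD runs at 13.40°; with |HD| = 21.4, D = (18.09, -0.3327). HD ⟂ DB, so DB runs at 103.4°; with |DB| = 9.8, B = (15.82, 9.201). ∠DBC = 66.6° gives BC at -143.2° from the x-axis; with |BC| = 10.4, C = (7.492, 2.971). Then |AC| = |C − A| = 6.238.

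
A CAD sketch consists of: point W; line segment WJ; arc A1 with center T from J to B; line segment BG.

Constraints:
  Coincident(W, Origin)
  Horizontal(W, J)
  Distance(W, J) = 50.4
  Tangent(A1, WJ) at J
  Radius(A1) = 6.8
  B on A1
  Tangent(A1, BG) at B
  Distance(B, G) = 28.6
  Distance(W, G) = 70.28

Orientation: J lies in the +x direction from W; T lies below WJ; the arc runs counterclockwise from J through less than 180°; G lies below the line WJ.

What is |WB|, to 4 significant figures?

46.14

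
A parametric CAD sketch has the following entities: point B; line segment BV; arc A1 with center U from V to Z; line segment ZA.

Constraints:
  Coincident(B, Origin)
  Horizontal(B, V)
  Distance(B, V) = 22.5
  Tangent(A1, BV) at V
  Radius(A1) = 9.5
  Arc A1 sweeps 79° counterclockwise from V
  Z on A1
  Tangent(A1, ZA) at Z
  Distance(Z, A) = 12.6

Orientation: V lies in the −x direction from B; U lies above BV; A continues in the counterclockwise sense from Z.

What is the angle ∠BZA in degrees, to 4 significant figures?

109.3°

On A1, V sits at bearing -90° from U; a 79° counterclockwise sweep puts Z at bearing -11°, so Z = U + 9.5·(cos -11°, sin -11°) = (-13.17, 7.687). The tangent condition forces UZ to be normal to ZA, so ZA runs along (−sin -11°, cos -11°); with |ZA| = 12.6, A = (-10.77, 20.06). Then cos ∠BZA = ZB·ZA / (|ZB||ZA|), giving 109.3°.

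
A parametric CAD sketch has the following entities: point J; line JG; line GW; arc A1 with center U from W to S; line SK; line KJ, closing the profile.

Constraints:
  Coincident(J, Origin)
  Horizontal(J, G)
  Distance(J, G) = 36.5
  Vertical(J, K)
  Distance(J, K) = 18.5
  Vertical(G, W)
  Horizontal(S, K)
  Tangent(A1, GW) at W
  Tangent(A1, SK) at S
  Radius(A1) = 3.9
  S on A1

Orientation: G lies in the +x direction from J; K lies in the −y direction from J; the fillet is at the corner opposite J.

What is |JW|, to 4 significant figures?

39.31

J is at the origin; J and G share the same y with |JG| = 36.5 and G on the +x side, so G = (36.50, 0.000). J and K share the same x with |JK| = 18.5 and K on the −y side, so K = (0.000, -18.50). The virtual corner opposite J is at (36.50, -18.50). Since A1 is tangent to GW there, UW ⟂ GW and the tangent condition forces US to be normal to SK, with radius 3.9, so the center U sits 3.9 in from both sides at U = (32.60, -14.60). That places the tangent points at W = (36.50, -14.60) on GW and S = (32.60, -18.50) on SK. Then |JW| = |W − J| = 39.31.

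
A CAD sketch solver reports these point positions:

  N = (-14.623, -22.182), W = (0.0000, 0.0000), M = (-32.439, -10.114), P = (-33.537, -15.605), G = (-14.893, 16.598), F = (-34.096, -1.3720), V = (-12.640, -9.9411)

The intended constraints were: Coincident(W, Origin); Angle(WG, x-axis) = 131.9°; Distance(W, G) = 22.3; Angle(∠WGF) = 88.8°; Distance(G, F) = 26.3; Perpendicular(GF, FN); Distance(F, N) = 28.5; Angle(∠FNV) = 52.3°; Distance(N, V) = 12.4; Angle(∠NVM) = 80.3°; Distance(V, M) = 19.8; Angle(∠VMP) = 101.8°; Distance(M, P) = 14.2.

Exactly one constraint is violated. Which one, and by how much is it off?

Distance(M, P) = 14.2 — off by 8.60.

W = (0.00, 0.00) ✓; WG at 131.9° ✓; |WG| = 22.30 ✓; ∠WGF = 88.80° ✓; |GF| = 26.30 ✓; ∠(GF, FN) = 90.00° ✓; |FN| = 28.50 ✓; ∠FNV = 52.30° ✓; |NV| = 12.40 ✓; ∠NVM = 80.30° ✓; |VM| = 19.80 ✓; ∠VMP = 101.8° ✓; |MP| = 5.600 ✗.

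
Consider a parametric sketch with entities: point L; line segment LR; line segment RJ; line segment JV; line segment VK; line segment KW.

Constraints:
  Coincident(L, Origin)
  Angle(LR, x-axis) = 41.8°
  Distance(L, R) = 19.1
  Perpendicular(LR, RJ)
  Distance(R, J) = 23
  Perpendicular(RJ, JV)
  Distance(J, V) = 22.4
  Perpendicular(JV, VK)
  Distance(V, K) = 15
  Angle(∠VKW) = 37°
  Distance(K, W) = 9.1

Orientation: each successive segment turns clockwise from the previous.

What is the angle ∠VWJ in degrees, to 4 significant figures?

100.8°

L is at the origin; LR runs at 41.8° with length 19.1, so R = (14.24, 12.73). LR ⟂ RJ, so RJ runs at -48.20°; with |RJ| = 23.0, J = (29.57, -4.415). The perpendicularity gives JV at right angles to RJ, so JV runs at -138.2°; with |JV| = 22.4, V = (12.87, -19.35). JV is perpendicular to VK, so VK runs at 131.8°; with |VK| = 15.0, K = (2.872, -8.163). ∠VKW = 37.0° gives KW at -11.20° from the x-axis; with |KW| = 9.1, W = (11.80, -9.931). Then cos ∠VWJ = WV·WJ / (|WV||WJ|), giving 100.8°.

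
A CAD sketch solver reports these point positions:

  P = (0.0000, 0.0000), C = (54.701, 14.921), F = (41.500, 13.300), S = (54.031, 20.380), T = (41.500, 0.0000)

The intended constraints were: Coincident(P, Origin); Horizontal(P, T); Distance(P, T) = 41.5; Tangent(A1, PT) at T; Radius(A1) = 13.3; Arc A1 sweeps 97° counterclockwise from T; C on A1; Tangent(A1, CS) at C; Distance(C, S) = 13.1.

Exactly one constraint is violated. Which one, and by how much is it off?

Distance(C, S) = 13.1 — off by 7.60.

P = (0.00, 0.00) ✓; P.y = 0.00, T.y = 0.00 ✓; |PT| = 41.50 ✓; ∠(FT, TP) = 90.00° ✓; |FT| = 13.30 ✓; bearing(F→C) − bearing(F→T) = 97.00° ✓; |FC| = 13.30 ✓; ∠(FC, CS) = 90.00° ✓; |CS| = 5.500 ✗.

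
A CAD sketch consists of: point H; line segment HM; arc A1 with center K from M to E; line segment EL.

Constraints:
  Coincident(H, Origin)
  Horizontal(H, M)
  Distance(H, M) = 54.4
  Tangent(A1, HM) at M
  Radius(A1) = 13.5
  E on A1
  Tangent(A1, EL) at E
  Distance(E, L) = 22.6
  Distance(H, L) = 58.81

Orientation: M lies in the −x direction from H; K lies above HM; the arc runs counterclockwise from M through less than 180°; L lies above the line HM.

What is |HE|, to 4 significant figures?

44.00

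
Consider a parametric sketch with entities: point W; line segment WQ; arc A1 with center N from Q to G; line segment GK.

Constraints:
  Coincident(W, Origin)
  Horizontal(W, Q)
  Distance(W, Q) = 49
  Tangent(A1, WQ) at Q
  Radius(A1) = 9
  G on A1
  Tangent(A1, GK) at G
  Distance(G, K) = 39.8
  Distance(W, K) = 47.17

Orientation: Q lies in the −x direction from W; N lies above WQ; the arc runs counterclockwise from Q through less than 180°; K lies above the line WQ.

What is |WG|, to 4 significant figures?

41.22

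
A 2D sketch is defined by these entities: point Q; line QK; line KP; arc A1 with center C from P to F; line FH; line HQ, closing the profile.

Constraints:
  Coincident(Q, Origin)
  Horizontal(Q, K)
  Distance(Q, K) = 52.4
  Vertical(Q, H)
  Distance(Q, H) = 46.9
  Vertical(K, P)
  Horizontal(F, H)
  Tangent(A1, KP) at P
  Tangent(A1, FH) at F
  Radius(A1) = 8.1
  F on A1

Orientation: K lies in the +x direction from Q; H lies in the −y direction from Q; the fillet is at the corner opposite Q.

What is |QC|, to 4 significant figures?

58.89

Q and H share the same x with |QH| = 46.9 and H on the −y side, so H = (0.000, -46.90). The virtual corner opposite Q is at (52.40, -46.90). Since A1 is tangent to KP there, CP ⟂ KP and tangency of A1 to FH means the radius CF is perpendicular to FH, with radius 8.1, so the center C sits 8.1 in from both sides at C = (44.30, -38.80). Then |QC| = |C − Q| = 58.89.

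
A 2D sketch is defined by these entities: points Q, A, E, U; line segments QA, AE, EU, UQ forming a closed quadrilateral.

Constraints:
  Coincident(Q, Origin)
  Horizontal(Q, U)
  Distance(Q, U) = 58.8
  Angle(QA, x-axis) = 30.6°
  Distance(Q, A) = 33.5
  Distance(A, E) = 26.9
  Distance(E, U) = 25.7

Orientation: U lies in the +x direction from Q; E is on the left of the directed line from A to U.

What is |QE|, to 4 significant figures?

60.03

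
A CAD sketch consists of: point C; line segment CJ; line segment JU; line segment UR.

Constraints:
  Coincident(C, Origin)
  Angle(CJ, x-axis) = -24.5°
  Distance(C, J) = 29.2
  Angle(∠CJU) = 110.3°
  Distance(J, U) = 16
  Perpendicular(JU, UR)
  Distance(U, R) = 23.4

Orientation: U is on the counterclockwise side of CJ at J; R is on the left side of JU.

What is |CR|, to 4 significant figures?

26.43

C is at the origin; CJ runs at -24.5° with length 29.2, so J = 29.2·(cos -24.5°, sin -24.5°) = (26.57, -12.11). ∠CJU = 110.3°, so JU runs at -24.5° + (180° − 110.3°) = 45.20° from the x-axis; with |JU| = 16.0, U = J + 16.0·(cos 45.20°, sin 45.20°) = (37.85, -0.7559). JU ⟂ UR; with |UR| = 23.4 on the left of JU, R = U + 23.4·(-0.7096, 0.7046) = (21.24, 15.73). Then |CR| = |R − C| = 26.43.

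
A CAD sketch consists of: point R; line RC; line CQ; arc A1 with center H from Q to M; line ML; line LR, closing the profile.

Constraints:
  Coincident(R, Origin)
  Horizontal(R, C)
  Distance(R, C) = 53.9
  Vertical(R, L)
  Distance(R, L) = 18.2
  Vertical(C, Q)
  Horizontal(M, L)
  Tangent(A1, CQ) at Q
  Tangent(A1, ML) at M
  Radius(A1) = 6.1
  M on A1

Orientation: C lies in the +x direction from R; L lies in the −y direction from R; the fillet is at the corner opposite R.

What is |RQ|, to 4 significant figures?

55.24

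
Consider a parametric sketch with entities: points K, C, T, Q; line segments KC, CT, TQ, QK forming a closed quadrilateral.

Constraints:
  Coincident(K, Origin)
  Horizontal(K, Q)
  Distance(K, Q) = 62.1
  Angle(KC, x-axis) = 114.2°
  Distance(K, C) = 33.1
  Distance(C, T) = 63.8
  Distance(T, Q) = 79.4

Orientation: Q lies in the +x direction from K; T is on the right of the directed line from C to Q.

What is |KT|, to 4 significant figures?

34.93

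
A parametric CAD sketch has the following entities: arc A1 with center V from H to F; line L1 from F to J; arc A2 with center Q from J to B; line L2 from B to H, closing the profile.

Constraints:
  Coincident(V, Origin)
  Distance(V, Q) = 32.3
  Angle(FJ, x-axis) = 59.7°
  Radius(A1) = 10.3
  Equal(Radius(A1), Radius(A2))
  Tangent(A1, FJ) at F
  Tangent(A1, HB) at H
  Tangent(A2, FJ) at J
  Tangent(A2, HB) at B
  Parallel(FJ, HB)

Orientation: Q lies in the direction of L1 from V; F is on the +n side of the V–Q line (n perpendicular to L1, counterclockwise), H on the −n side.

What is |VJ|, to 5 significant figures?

33.903

Tangency of A1 to both parallel lines with radius 10.3 puts F and H at V ± 10.3·n: F = (-8.8930, 5.1966), H = (8.8930, -5.1966). Equal radii place J and B the same way about Q: J = Q + 10.3·n = (7.4033, 33.084), B = Q − 10.3·n = (25.189, 22.691). Then |VJ| = |J − V| = 33.903.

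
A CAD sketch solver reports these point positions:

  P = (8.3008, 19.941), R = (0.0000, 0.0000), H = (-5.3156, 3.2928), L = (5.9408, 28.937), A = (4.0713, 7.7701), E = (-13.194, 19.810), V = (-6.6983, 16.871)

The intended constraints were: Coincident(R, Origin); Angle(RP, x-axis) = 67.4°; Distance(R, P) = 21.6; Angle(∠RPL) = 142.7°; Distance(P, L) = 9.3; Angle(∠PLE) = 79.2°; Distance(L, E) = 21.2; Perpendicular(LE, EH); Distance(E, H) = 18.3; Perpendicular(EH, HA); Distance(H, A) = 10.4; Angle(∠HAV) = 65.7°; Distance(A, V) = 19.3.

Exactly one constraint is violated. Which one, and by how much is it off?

Distance(A, V) = 19.3 — off by 5.20.

R = (0.00, 0.00) ✓; RP at 67.40° ✓; |RP| = 21.60 ✓; ∠RPL = 142.7° ✓; |PL| = 9.300 ✓; ∠PLE = 79.20° ✓; |LE| = 21.20 ✓; ∠(LE, EH) = 90.00° ✓; |EH| = 18.30 ✓; ∠(EH, HA) = 90.00° ✓; |HA| = 10.40 ✓; ∠HAV = 65.70° ✓; |AV| = 14.10 ✗.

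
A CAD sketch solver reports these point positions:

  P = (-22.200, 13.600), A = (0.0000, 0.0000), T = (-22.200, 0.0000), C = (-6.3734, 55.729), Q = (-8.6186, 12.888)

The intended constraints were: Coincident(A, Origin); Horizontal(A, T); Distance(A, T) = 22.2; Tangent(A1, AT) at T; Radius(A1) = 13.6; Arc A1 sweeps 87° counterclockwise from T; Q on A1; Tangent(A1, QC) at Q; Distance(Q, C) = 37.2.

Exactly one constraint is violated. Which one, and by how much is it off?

Distance(Q, C) = 37.2 — off by 5.70.

A = (0.00, 0.00) ✓; A.y = 0.00, T.y = 0.00 ✓; |AT| = 22.20 ✓; ∠(PT, TA) = 90.00° ✓; |PT| = 13.60 ✓; bearing(P→Q) − bearing(P→T) = 87.00° ✓; |PQ| = 13.60 ✓; ∠(PQ, QC) = 90.00° ✓; |QC| = 42.90 ✗.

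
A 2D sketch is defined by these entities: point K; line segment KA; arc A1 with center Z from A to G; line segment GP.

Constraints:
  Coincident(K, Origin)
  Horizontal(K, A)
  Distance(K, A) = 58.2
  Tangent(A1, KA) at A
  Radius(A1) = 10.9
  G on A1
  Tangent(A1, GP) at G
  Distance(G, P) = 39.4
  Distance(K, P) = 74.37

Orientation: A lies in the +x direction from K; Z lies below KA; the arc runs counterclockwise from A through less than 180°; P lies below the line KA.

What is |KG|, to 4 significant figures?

49.08

K is at the origin; K and A share the same y with |KA| = 58.2 and A on the +x side, so A = (58.20, 0.000). The tangent condition forces ZA to be normal to KA, so Z = A + (0, -10.9) = (58.20, -10.90). Since ZG ⟂ GP (tangency), |ZP| = √(10.9² + 39.4²) = 40.88 regardless of where G sits on A1. So P lies on both circle(K, 74.37) and circle(Z, 40.88); the below-KA intersection is P = (53.63, -51.52). G is the foot of the tangent from P: G = (47.44, -12.61).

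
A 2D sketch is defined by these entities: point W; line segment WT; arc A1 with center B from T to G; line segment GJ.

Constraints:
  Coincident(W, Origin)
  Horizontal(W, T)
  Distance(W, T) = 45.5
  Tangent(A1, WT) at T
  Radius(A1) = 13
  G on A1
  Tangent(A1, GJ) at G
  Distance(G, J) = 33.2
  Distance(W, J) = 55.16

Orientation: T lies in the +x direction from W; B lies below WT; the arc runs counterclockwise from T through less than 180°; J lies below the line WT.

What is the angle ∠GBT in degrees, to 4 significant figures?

87.47°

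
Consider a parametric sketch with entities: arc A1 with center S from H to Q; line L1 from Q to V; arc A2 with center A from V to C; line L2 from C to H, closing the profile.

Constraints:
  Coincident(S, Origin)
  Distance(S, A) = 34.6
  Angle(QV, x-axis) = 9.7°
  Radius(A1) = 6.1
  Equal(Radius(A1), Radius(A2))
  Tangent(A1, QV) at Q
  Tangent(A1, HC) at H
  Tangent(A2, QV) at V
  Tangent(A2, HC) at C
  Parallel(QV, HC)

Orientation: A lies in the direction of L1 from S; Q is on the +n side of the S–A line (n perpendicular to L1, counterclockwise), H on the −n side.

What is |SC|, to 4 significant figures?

35.13

The slot axis is L1's direction at 9.7°, so u = (cos 9.7°, sin 9.7°) = (0.9857, 0.1685) and n = (−sin 9.7°, cos 9.7°) = (-0.1685, 0.9857). S is at the origin and A lies 34.6 along u from S, so A = 34.6·u = (34.11, 5.830). Tangency of A1 to both parallel lines with radius 6.1 puts Q and H at S ± 6.1·n: Q = (-1.028, 6.013), H = (1.028, -6.013). Equal radii place V and C the same way about A: V = A + 6.1·n = (33.08, 11.84), C = A − 6.1·n = (35.13, -0.1831). Then |SC| = |C − S| = 35.13.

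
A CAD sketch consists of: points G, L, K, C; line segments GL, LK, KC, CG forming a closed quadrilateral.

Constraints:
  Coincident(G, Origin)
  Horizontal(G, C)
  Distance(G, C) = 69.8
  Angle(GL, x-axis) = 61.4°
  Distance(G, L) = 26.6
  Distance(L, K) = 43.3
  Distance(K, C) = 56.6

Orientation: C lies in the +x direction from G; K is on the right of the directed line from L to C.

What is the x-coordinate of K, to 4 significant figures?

16.76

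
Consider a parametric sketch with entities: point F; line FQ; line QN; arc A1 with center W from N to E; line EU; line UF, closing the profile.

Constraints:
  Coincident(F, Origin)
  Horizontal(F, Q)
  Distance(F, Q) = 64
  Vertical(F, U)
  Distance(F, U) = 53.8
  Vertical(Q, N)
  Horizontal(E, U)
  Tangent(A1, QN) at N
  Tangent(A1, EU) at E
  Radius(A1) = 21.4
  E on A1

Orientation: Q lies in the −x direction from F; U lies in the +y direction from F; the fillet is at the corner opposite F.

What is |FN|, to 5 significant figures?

71.734

F is at the origin; FQ is horizontal with |FQ| = 64.0 and Q on the −x side, so Q = (-64.000, 0.0000). F and U share the same x with |FU| = 53.8 and U on the +y side, so U = (0.0000, 53.800). The virtual corner opposite F is at (-64.000, 53.800). Tangency of A1 to QN means the radius WN is perpendicular to QN and since A1 is tangent to EU there, WE ⟂ EU, with radius 21.4, so the center W sits 21.4 in from both sides at W = (-42.600, 32.400). That places the tangent points at N = (-64.000, 32.400) on QN and E = (-42.600, 53.800) on EU. Then |FN| = |N − F| = 71.734.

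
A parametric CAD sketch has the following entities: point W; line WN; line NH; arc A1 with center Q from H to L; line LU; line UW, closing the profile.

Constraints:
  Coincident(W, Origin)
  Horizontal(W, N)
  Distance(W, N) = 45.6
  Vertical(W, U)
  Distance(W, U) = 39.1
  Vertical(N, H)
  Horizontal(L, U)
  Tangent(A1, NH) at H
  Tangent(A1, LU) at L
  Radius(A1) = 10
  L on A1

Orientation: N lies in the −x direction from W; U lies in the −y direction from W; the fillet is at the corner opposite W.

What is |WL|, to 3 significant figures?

52.9

The virtual corner opposite W is at (-45.6, -39.1). Since A1 is tangent to NH there, QH ⟂ NH and tangency of A1 to LU means the radius QL is perpendicular to LU, with radius 10.0, so the center Q sits 10.0 in from both sides at Q = (-35.6, -29.1). That places the tangent points at H = (-45.6, -29.1) on NH and L = (-35.6, -39.1) on LU. Then |WL| = |L − W| = 52.9.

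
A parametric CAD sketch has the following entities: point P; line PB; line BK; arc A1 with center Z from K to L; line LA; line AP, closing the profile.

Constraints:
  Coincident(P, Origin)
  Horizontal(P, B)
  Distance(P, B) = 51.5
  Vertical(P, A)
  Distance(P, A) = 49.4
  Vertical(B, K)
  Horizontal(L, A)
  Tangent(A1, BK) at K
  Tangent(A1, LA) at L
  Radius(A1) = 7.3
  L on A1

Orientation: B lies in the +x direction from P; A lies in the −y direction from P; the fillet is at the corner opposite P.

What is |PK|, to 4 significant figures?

66.52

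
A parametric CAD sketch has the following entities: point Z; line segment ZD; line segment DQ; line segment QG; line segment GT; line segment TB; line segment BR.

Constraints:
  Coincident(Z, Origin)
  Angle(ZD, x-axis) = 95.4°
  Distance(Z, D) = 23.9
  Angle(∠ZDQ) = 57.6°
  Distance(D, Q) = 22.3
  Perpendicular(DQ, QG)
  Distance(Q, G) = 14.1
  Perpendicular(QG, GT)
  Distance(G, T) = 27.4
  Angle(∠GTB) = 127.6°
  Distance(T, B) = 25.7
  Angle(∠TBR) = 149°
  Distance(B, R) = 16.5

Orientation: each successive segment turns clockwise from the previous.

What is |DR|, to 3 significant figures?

32.1

∠GTB = 127.6° gives TB at 101° from the x-axis; with |TB| = 25.7, B = (-17.9, 38.8). ∠TBR = 149.0° gives BR at 69.6° from the x-axis; with |BR| = 16.5, R = (-12.2, 54.3). Then |DR| = |R − D| = 32.1.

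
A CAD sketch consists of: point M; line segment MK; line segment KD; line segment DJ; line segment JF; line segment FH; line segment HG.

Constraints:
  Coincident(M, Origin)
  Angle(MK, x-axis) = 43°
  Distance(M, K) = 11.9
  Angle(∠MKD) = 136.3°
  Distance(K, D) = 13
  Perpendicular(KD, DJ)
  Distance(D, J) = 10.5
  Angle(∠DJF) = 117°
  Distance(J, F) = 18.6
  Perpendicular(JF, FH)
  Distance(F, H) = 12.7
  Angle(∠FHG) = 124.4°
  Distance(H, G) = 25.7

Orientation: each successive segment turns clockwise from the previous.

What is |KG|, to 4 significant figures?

15.23

M is at the origin; MK runs at 43.0° with length 11.9, so K = (8.703, 8.116). ∠MKD = 136.3° gives KD at -0.7000° from the x-axis; with |KD| = 13.0, D = (21.70, 7.957). KD ⟂ DJ, so DJ runs at -90.70°; with |DJ| = 10.5, J = (21.57, -2.542). ∠DJF = 117.0° gives JF at -153.7° from the x-axis; with |JF| = 18.6, F = (4.899, -10.78). JF is perpendicular to FH, so FH runs at 116.3°; with |FH| = 12.7, H = (-0.7278, 0.6020). ∠FHG = 124.4° gives HG at 60.70° from the x-axis; with |HG| = 25.7, G = (11.85, 23.01). Then |KG| = |G − K| = 15.23.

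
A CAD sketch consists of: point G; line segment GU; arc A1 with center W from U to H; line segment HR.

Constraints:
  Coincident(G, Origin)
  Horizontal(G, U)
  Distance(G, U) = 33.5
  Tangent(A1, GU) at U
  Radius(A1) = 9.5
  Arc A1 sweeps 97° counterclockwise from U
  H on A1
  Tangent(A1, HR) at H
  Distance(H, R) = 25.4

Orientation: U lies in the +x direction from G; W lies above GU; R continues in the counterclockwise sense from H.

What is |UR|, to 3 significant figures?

36.4

G is at the origin; GU is horizontal with |GU| = 33.5 and U on the +x side, so U = (33.5, 0.00). A1 meets GU tangentially, so WU is at right angles to GU, so W = U + (0, 9.5) = (33.5, 9.50). On A1, U sits at bearing -90° from W; a 97° counterclockwise sweep puts H at bearing 7°, so H = W + 9.5·(cos 7°, sin 7°) = (42.9, 10.7). A1 meets HR tangentially, so WH is at right angles to HR, so HR runs along (−sin 7°, cos 7°); with |HR| = 25.4, R = (39.8, 35.9). Then |UR| = |R − U| = 36.4.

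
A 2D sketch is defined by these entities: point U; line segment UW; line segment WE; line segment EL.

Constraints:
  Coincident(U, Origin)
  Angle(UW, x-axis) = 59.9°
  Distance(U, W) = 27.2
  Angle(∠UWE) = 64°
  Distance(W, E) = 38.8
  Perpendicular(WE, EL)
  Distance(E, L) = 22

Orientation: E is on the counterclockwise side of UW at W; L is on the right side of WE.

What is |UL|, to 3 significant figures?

53.7

U is at the origin; UW runs at 59.9° with length 27.2, so W = 27.2·(cos 59.9°, sin 59.9°) = (13.6, 23.5). ∠UWE = 64.0°, so WE runs at 59.9° + (180° − 64.0°) = 176° from the x-axis; with |WE| = 38.8, E = W + 38.8·(cos 176°, sin 176°) = (-25.1, 26.3). The perpendicularity gives EL at right angles to WE; with |EL| = 22.0 on the right of WE, L = E + 22.0·(0.0715, 0.997) = (-23.5, 48.2). Then |UL| = |L − U| = 53.7.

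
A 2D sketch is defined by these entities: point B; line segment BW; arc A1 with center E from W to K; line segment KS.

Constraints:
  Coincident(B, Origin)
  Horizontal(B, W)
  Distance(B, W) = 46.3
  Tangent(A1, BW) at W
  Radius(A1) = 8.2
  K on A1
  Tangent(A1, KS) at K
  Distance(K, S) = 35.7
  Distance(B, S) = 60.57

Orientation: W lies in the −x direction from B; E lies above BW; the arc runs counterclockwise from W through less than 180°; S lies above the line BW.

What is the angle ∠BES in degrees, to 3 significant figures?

91.9°

Checks: |EK| = 8.200 ✓; ∠(EK, KS) = 90.00° ✓; |KS| = 35.70 ✓; |BS| = 60.57 ✓.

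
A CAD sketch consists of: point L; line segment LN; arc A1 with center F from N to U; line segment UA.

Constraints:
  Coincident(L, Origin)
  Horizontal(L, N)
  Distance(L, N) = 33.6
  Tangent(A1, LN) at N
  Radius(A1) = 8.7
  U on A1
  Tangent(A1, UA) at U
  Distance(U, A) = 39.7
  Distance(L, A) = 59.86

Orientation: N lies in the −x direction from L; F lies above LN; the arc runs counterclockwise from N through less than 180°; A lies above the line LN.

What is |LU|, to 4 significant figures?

27.27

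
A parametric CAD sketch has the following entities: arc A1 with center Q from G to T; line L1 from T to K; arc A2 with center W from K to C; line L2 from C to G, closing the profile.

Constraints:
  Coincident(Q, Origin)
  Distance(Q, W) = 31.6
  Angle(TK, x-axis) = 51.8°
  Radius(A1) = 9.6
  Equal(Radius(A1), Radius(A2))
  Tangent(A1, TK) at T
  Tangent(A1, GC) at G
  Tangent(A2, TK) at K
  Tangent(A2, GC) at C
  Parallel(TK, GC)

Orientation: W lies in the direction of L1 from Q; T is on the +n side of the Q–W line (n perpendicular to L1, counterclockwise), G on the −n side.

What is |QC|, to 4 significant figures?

33.03

The slot axis is L1's direction at 51.8°, so u = (cos 51.8°, sin 51.8°) = (0.6184, 0.7859) and n = (−sin 51.8°, cos 51.8°) = (-0.7859, 0.6184). Q is at the origin and W lies 31.6 along u from Q, so W = 31.6·u = (19.54, 24.83). Tangency of A1 to both parallel lines with radius 9.6 puts T and G at Q ± 9.6·n: T = (-7.544, 5.937), G = (7.544, -5.937). Equal radii place K and C the same way about W: K = W + 9.6·n = (12.00, 30.77), C = W − 9.6·n = (27.09, 18.90). Then |QC| = |C − Q| = 33.03.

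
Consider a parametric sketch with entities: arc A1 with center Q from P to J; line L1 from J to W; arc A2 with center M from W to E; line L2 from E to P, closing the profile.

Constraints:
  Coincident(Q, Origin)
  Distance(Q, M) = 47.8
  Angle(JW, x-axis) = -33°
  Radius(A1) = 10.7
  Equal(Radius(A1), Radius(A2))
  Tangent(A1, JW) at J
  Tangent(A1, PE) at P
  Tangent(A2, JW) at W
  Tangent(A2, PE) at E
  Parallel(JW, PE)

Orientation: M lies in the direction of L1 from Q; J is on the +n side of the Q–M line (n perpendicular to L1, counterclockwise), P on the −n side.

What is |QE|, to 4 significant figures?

48.98

Tangency of A1 to both parallel lines with radius 10.7 puts J and P at Q ± 10.7·n: J = (5.828, 8.974), P = (-5.828, -8.974). Equal radii place W and E the same way about M: W = M + 10.7·n = (45.92, -17.06), E = M − 10.7·n = (34.26, -35.01). Then |QE| = |E − Q| = 48.98.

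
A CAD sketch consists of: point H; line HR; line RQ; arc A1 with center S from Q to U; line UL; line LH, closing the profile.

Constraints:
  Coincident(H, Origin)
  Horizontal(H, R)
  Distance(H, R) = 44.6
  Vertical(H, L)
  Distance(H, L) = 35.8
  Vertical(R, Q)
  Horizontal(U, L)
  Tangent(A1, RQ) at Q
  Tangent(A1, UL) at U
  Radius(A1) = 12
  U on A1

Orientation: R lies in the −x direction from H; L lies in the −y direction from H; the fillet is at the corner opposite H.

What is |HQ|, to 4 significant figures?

50.55

The virtual corner opposite H is at (-44.60, -35.80). Tangency of A1 to RQ means the radius SQ is perpendicular to RQ and tangency of A1 to UL means the radius SU is perpendicular to UL, with radius 12.0, so the center S sits 12.0 in from both sides at S = (-32.60, -23.80). That places the tangent points at Q = (-44.60, -23.80) on RQ and U = (-32.60, -35.80) on UL. Then |HQ| = |Q − H| = 50.55.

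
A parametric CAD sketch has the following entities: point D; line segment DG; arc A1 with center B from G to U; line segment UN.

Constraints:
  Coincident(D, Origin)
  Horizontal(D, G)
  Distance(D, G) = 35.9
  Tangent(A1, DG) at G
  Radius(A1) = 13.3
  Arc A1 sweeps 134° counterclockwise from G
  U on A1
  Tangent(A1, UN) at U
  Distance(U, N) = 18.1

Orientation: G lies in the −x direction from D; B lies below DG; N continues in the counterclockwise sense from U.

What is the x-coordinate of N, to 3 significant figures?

-32.9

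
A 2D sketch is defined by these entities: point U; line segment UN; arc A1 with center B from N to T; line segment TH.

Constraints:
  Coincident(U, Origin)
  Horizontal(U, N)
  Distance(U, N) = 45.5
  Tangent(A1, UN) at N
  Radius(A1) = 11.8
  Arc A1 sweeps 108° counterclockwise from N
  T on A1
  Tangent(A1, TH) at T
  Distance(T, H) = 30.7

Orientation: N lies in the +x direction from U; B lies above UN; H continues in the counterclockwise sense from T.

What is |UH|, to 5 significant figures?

64.994

U is at the origin; UN is horizontal with |UN| = 45.5 and N on the +x side, so N = (45.500, 0.0000). Tangency of A1 to UN means the radius BN is perpendicular to UN, so B = N + (0, 11.8) = (45.500, 11.800). On A1, N sits at bearing -90° from B; a 108° counterclockwise sweep puts T at bearing 18°, so T = B + 11.8·(cos 18°, sin 18°) = (56.722, 15.446). The tangent condition forces BT to be normal to TH, so TH runs along (−sin 18°, cos 18°); with |TH| = 30.7, H = (47.236, 44.644). Then |UH| = |H − U| = 64.994.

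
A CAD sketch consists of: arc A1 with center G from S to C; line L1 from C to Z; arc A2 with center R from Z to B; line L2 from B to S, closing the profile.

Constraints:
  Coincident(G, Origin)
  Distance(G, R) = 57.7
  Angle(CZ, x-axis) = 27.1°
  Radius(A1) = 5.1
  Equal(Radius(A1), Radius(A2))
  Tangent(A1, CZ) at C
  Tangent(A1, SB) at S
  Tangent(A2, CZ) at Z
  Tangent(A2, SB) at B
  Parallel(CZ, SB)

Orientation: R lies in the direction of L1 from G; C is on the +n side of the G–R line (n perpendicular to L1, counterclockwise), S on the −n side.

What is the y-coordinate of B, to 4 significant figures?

21.74

Tangency of A1 to both parallel lines with radius 5.1 puts C and S at G ± 5.1·n: C = (-2.323, 4.540), S = (2.323, -4.540). Equal radii place Z and B the same way about R: Z = R + 5.1·n = (49.04, 30.83), B = R − 5.1·n = (53.69, 21.74). So B.y = 21.74.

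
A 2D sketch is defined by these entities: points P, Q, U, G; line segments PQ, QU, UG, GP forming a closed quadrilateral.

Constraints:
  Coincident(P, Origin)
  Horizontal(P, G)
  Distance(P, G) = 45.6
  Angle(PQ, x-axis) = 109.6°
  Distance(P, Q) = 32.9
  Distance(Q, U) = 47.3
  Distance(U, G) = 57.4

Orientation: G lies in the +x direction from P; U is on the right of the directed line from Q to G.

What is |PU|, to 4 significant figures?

18.82

P is at the origin; P and G share the same y with |PG| = 45.6 and G in +x, so G = (45.6, 0). PQ runs at 109.6° with |PQ| = 32.9, so Q = (-11.04, 30.99). U is determined by |QU| = 47.3 and |UG| = 57.4 together: it lies at the intersection of circle(Q, 47.3) and circle(G, 57.4). With |QG| = 64.56, the foot of the radical line on QG is 24.09 from Q and the perpendicular offset is √(47.3² − 24.09²) = 40.70. Taking the right-of-QG solution: U = (-9.443, -16.28).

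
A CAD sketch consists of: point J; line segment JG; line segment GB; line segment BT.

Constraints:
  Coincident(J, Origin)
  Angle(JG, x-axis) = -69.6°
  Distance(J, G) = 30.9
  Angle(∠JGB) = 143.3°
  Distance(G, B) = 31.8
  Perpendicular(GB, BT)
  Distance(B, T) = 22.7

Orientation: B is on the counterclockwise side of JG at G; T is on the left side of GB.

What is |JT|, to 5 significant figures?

56.733

J is at the origin; JG runs at -69.6° with length 30.9, so G = 30.9·(cos -69.6°, sin -69.6°) = (10.771, -28.962). ∠JGB = 143.3°, so GB runs at -69.6° + (180° − 143.3°) = -32.900° from the x-axis; with |GB| = 31.8, B = G + 31.8·(cos -32.900°, sin -32.900°) = (37.471, -46.235). GB ⟂ BT; with |BT| = 22.7 on the left of GB, T = B + 22.7·(0.54317, 0.83962) = (49.801, -27.176). Then |JT| = |T − J| = 56.733.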